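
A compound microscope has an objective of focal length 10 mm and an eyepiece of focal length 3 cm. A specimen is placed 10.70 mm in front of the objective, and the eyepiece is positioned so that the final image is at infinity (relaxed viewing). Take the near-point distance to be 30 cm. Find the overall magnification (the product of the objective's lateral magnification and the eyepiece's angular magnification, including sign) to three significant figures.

Convert to cm: f_obj = 10 mm = 1 cm; d_o = 10.70 mm = 1.07 cm.
Objective: 1/d_i = 1/f_obj - 1/d_o = 1/1 - 1/1.07 = 0.06542 cm^-1, so d_i = 15.286 cm.
m_obj = -d_i/d_o = -15.286/1.07 = -14.286.
Eyepiece angular magnification (image at infinity): M_eye = D/f_e = 30/3 = 10.000.
Overall M = m_obj x M_eye = (-14.286)(10.000) = -142.86.

-143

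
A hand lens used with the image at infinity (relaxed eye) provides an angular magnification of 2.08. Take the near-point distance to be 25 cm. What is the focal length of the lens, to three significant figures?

12.0 cm

For the image at infinity, M = D/f.
f = D/M = 25/2.08 = 12.019 cm.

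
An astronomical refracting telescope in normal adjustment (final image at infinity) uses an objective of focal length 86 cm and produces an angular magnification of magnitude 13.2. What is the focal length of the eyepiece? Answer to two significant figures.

|M| = f_obj/f_eye, so f_eye = f_obj/|M| = 86/13.2 = 6.515 cm.

6.5 cm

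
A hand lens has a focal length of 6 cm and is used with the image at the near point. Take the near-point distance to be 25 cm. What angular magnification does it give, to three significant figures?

5.17

M = 1 + D/f = 1 + 25/6 = 5.167.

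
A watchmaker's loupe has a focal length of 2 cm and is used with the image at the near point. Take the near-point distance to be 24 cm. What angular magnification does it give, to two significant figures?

M = 1 + D/f = 1 + 24/2 = 13.000.

13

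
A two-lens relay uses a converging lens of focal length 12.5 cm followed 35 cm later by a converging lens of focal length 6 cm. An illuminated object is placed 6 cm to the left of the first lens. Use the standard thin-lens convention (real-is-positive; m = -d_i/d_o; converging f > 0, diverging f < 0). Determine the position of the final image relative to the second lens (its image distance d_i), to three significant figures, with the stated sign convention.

6.89 cm

First lens: d_i1 = 1/(1/12.5 - 1/6) = -11.538 cm.
With d_i1 < 0 the first image is virtual and lies on the object side; the object distance for lens 2 is d_o2 = 35 - (-11.538) = 46.538 cm.
Second lens: d_i2 = 1/(1/6 - 1/(46.538)) = 6.888 cm.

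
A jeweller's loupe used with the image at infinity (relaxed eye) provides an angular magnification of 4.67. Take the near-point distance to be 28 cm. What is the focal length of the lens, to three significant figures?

6.00 cm

For the image at infinity, M = D/f.
f = D/M = 28/4.67 = 5.996 cm.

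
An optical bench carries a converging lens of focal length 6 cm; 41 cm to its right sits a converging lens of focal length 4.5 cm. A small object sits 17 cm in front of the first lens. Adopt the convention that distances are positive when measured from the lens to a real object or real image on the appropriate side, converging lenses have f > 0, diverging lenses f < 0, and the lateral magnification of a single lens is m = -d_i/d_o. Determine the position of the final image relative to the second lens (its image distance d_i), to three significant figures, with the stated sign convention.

5.24 cm

Lens 1: 1/d_i1 = 1/f_1 - 1/d_o1 = 1/6 - 1/17 = 0.10784 cm^-1, so d_i1 = 9.273 cm.
Object distance for lens 2: d_o2 = 41 - 9.273 = 31.727 cm.
Lens 2: 1/d_i2 = 1/f_2 - 1/d_o2 = 1/4.5 - 1/(31.727) = 0.19070 cm^-1, so d_i2 = 5.244 cm.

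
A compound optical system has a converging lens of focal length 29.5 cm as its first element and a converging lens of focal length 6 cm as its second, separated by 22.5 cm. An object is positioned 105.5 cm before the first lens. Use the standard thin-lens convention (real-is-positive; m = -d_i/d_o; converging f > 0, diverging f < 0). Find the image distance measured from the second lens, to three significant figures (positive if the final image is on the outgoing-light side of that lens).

First lens: d_i1 = 1/(1/29.5 - 1/105.5) = 40.951 cm.
Since 40.951 cm > 22.5 cm, the first image lies past the second lens and serves as a virtual object: d_o2 = L - d_i1 = -18.451 cm.
Second lens: d_i2 = 1/(1/6 - 1/(-18.451)) = 4.528 cm.

4.53 cm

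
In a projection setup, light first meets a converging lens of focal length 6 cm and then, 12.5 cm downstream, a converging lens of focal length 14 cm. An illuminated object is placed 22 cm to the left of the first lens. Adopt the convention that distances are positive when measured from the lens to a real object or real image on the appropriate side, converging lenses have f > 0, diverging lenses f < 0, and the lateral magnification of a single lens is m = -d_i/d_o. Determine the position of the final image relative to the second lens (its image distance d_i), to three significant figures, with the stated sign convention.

-6.10 cm

First lens: d_i1 = 1/(1/6 - 1/22) = 8.250 cm.
The intermediate image is 8.250 cm to the right of lens 1, so d_o2 = L - d_i1 = 12.5 - 8.250 = 4.250 cm.
Second lens: d_i2 = 1/(1/14 - 1/(4.250)) = -6.103 cm.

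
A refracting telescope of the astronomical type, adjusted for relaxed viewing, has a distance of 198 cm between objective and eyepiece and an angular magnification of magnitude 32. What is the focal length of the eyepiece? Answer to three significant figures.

6.00 cm

In normal adjustment the tube length equals f_obj + f_eye and |M| = f_obj/f_eye.
So f_obj = 32 f_eye and 32 f_eye + f_eye = 198 cm, giving f_eye = 198/33 = 6.000 cm and f_obj = 192.000 cm.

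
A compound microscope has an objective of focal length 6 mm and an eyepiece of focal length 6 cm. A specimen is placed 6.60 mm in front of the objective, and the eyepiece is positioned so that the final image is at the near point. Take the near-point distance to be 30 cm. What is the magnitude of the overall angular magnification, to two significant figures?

60

Convert to cm: f_obj = 6 mm = 0.6 cm; d_o = 6.60 mm = 0.66 cm.
Objective: 1/d_i = 1/f_obj - 1/d_o = 1/0.6 - 1/0.66 = 0.15152 cm^-1, so d_i = 6.600 cm.
m_obj = -d_i/d_o = -6.600/0.66 = -10.000.
Eyepiece angular magnification (image at near point): M_eye = 1 + D/f_e = 1 + 30/6 = 6.000.
Overall M = m_obj x M_eye = (-10.000)(6.000) = -60.00.
|M| = 60.00.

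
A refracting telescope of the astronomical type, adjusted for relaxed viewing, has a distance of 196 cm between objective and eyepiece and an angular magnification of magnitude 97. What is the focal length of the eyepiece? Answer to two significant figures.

In normal adjustment the tube length equals f_obj + f_eye and |M| = f_obj/f_eye.
So f_obj = 97 f_eye and 97 f_eye + f_eye = 196 cm, giving f_eye = 196/98 = 2.000 cm and f_obj = 194.000 cm.

2.0 cm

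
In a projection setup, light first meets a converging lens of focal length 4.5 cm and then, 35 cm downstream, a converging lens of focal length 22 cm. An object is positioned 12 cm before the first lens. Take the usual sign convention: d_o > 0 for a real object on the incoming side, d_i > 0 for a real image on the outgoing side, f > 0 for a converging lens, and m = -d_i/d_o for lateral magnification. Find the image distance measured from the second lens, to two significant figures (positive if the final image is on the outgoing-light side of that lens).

110 cm

Applying the thin-lens equation to the first lens, 1/4.5 = 1/12 + 1/d_i1, which gives d_i1 = 7.200 cm.
That image sits 27.800 cm in front of the second lens, so d_o2 = 27.800 cm.
Applying the thin-lens equation again with f_2 = 22 cm and d_o2 = 27.800 cm gives d_i2 = 105.448 cm.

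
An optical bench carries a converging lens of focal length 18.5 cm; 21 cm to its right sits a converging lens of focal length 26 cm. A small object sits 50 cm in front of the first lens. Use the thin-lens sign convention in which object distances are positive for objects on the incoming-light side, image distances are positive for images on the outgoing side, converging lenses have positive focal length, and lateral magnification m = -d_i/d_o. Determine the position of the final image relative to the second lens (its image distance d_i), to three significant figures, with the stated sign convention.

First lens: d_i1 = 1/(1/18.5 - 1/50) = 29.365 cm.
This image would form 29.365 cm past lens 1, i.e. 8.365 cm beyond lens 2, so it is a virtual object for lens 2: d_o2 = 21 - 29.365 = -8.365 cm.
Second lens: d_i2 = 1/(1/26 - 1/(-8.365)) = 6.329 cm.

6.33 cm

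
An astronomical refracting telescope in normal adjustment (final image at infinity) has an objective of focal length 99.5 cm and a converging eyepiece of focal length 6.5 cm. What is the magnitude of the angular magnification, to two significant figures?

15

|M| = f_obj/|f_eye| = 99.5/6.5 = 15.308.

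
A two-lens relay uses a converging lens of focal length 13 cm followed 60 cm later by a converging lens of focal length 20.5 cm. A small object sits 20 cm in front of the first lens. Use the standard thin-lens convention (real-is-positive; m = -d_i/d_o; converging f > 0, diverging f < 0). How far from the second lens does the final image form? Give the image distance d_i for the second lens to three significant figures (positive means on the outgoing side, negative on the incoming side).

First lens: d_i1 = 1/(1/13 - 1/20) = 37.143 cm.
The intermediate image is 37.143 cm to the right of lens 1, so d_o2 = L - d_i1 = 60 - 37.143 = 22.857 cm.
Second lens: d_i2 = 1/(1/20.5 - 1/(22.857)) = 198.788 cm.

199 cm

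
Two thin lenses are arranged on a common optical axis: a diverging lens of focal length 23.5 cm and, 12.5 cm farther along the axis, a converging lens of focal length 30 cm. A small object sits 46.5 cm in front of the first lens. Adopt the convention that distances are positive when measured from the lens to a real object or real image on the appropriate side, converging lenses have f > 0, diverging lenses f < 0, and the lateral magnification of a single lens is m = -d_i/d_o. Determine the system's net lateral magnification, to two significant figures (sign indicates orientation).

5.3

First lens: d_i1 = 1/(1/(-23.5) - 1/46.5) = -15.611 cm.
m_1 = -(-15.611)/46.5 = 0.3357.
With d_i1 < 0 the first image is virtual and lies on the object side; the object distance for lens 2 is d_o2 = 12.5 - (-15.611) = 28.111 cm.
Second lens: d_i2 = 1/(1/30 - 1/(28.111)) = -446.371 cm.
m_2 = -(-446.371)/(28.111) = 15.8790.
Overall magnification: m = m_1 m_2 = 5.3308.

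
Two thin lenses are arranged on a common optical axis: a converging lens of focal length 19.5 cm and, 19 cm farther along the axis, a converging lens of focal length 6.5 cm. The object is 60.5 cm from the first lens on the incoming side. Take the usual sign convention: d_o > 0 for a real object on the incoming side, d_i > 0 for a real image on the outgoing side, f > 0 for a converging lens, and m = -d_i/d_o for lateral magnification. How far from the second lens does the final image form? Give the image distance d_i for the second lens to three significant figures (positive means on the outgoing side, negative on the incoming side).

3.90 cm

First lens: d_i1 = 1/(1/19.5 - 1/60.5) = 28.774 cm.
This image would form 28.774 cm past lens 1, i.e. 9.774 cm beyond lens 2, so it is a virtual object for lens 2: d_o2 = 19 - 28.774 = -9.774 cm.
Second lens: d_i2 = 1/(1/6.5 - 1/(-9.774)) = 3.904 cm.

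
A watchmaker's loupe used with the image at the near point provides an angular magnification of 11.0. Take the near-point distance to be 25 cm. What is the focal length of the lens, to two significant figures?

For the image at the near point, M = 1 + D/f.
f = D/(M - 1) = 25/(11.0 - 1) = 2.500 cm.

2.5 cm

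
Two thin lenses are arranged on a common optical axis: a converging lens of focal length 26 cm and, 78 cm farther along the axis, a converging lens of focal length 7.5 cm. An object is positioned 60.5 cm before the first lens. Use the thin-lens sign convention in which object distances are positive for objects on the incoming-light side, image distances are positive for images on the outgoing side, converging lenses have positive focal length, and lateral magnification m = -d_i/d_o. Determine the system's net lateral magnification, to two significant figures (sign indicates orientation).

Lens 1: 1/d_i1 = 1/f_1 - 1/d_o1 = 1/26 - 1/60.5 = 0.02193 cm^-1, so d_i1 = 45.594 cm.
m_1 = -(45.594)/60.5 = -0.7536.
That image sits 32.406 cm in front of the second lens, so d_o2 = 32.406 cm.
Lens 2: 1/d_i2 = 1/f_2 - 1/d_o2 = 1/7.5 - 1/(32.406) = 0.10247 cm^-1, so d_i2 = 9.759 cm.
m_2 = -(9.759)/(32.406) = -0.3011.
The system's lateral magnification is m_1 m_2 = (-0.7536)(-0.3011) = 0.2269.

0.23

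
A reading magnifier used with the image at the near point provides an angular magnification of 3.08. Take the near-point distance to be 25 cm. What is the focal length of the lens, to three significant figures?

12.0 cm

For the image at the near point, M = 1 + D/f.
f = D/(M - 1) = 25/(3.08 - 1) = 12.019 cm.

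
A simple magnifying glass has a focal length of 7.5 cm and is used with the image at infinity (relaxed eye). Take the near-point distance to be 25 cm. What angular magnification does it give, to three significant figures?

3.33

M = D/f = 25/7.5 = 3.333.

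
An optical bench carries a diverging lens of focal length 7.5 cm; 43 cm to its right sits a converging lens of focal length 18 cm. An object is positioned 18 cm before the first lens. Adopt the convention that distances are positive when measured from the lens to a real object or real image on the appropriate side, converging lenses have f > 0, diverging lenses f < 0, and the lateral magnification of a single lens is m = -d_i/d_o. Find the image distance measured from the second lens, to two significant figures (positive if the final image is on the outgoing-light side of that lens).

Applying the thin-lens equation to the first lens, 1/(-7.5) = 1/18 + 1/d_i1, which gives d_i1 = -5.294 cm.
With d_i1 < 0 the first image is virtual and lies on the object side; the object distance for lens 2 is d_o2 = 43 - (-5.294) = 48.294 cm.
Applying the thin-lens equation again with f_2 = 18 cm and d_o2 = 48.294 cm gives d_i2 = 28.695 cm.

29 cm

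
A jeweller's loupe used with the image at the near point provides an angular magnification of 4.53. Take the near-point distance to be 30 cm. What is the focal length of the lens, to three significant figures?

8.50 cm

For the image at the near point, M = 1 + D/f.
f = D/(M - 1) = 30/(4.53 - 1) = 8.499 cm.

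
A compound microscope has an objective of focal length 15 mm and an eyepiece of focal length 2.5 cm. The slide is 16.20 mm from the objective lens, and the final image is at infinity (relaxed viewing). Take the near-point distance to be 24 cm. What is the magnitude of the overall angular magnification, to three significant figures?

Convert to cm: f_obj = 15 mm = 1.5 cm; d_o = 16.20 mm = 1.62 cm.
Objective: 1/d_i = 1/f_obj - 1/d_o = 1/1.5 - 1/1.62 = 0.04938 cm^-1, so d_i = 20.250 cm.
m_obj = -d_i/d_o = -20.250/1.62 = -12.500.
Eyepiece angular magnification (image at infinity): M_eye = D/f_e = 24/2.5 = 9.600.
Overall M = m_obj x M_eye = (-12.500)(9.600) = -120.00.
|M| = 120.00.

120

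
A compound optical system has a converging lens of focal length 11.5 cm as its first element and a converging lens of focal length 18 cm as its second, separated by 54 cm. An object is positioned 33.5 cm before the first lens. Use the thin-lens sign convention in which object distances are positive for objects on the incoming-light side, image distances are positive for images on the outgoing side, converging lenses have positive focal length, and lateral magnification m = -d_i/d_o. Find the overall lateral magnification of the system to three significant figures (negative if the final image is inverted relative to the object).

0.509

Lens 1: 1/d_i1 = 1/f_1 - 1/d_o1 = 1/11.5 - 1/33.5 = 0.05711 cm^-1, so d_i1 = 17.511 cm.
m_1 = -(17.511)/33.5 = -0.5227.
Object distance for lens 2: d_o2 = 54 - 17.511 = 36.489 cm.
Lens 2: 1/d_i2 = 1/f_2 - 1/d_o2 = 1/18 - 1/(36.489) = 0.02815 cm^-1, so d_i2 = 35.524 cm.
m_2 = -(35.524)/(36.489) = -0.9736.
Overall magnification: m = m_1 m_2 = 0.5089.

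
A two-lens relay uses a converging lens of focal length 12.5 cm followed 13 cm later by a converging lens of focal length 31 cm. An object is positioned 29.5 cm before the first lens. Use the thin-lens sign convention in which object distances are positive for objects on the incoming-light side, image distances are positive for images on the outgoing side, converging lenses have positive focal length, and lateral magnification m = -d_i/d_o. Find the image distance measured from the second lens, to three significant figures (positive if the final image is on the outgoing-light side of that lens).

First lens: d_i1 = 1/(1/12.5 - 1/29.5) = 21.691 cm.
This image would form 21.691 cm past lens 1, i.e. 8.691 cm beyond lens 2, so it is a virtual object for lens 2: d_o2 = 13 - 21.691 = -8.691 cm.
Second lens: d_i2 = 1/(1/31 - 1/(-8.691)) = 6.788 cm.

6.79 cm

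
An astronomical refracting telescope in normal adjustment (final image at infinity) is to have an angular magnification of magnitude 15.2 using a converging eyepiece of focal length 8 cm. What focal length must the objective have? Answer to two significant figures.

|M| = f_obj/|f_eye|, so f_obj = |M| x |f_eye| = 15.2 x 8 = 121.600 cm.

120 cm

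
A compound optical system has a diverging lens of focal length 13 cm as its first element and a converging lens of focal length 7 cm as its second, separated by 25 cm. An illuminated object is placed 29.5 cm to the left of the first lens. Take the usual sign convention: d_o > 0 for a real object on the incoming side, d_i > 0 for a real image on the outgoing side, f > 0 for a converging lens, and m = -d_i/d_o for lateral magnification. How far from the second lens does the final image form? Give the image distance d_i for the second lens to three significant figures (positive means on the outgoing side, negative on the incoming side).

Applying the thin-lens equation to the first lens, 1/(-13) = 1/29.5 + 1/d_i1, which gives d_i1 = -9.024 cm.
The intermediate image is virtual, 9.024 cm to the left of lens 1, so d_o2 = L - d_i1 = 25 - (-9.024) = 34.024 cm.
Applying the thin-lens equation again with f_2 = 7 cm and d_o2 = 34.024 cm gives d_i2 = 8.813 cm.

8.81 cm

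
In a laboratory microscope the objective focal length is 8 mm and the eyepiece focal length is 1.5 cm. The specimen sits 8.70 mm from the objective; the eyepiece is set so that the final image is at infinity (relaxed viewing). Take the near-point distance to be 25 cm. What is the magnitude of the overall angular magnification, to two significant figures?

Convert to cm: f_obj = 8 mm = 0.8 cm; d_o = 8.70 mm = 0.87 cm.
Objective: 1/d_i = 1/f_obj - 1/d_o = 1/0.8 - 1/0.87 = 0.10057 cm^-1, so d_i = 9.943 cm.
m_obj = -d_i/d_o = -9.943/0.87 = -11.429.
Eyepiece angular magnification (image at infinity): M_eye = D/f_e = 25/1.5 = 16.667.
Overall M = m_obj x M_eye = (-11.429)(16.667) = -190.48.
|M| = 190.48.

190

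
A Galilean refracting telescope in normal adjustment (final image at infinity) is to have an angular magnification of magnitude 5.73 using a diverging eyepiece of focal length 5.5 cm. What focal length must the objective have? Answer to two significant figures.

|M| = f_obj/|f_eye|, so f_obj = |M| x |f_eye| = 5.73 x 5.5 = 31.515 cm.

32 cm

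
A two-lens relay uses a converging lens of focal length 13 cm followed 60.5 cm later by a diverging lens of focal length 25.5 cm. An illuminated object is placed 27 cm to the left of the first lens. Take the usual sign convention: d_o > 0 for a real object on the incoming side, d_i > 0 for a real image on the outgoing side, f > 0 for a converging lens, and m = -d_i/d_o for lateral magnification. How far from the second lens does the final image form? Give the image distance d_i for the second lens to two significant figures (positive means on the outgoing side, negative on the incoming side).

First lens: d_i1 = 1/(1/13 - 1/27) = 25.071 cm.
The intermediate image is 25.071 cm to the right of lens 1, so d_o2 = L - d_i1 = 60.5 - 25.071 = 35.429 cm.
Second lens: d_i2 = 1/(1/(-25.5) - 1/(35.429)) = -14.828 cm.

-15 cm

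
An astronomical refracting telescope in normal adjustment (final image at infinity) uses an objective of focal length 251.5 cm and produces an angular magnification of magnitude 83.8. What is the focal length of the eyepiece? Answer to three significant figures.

3.00 cm

|M| = f_obj/f_eye, so f_eye = f_obj/|M| = 251.5/83.8 = 3.001 cm.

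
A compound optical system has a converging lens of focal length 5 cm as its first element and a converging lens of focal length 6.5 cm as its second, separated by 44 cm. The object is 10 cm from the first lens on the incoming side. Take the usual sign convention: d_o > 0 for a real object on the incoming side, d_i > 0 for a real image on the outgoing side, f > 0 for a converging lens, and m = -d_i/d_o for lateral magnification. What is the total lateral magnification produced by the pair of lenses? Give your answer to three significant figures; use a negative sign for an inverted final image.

First lens: d_i1 = 1/(1/5 - 1/10) = 10.000 cm.
m_1 = -(10.000)/10 = -1.0000.
Object distance for lens 2: d_o2 = 44 - 10.000 = 34.000 cm.
Second lens: d_i2 = 1/(1/6.5 - 1/(34.000)) = 8.036 cm.
m_2 = -(8.036)/(34.000) = -0.2364.
Total m = m_1 x m_2 = (-1.0000)(-0.2364) = 0.2364.

0.236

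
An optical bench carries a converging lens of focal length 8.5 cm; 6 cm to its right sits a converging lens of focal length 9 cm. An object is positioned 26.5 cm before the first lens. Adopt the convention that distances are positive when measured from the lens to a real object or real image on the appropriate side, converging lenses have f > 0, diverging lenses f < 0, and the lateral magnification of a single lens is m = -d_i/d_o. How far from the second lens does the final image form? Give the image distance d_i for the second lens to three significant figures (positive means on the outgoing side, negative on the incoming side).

First lens: d_i1 = 1/(1/8.5 - 1/26.5) = 12.514 cm.
This image would form 12.514 cm past lens 1, i.e. 6.514 cm beyond lens 2, so it is a virtual object for lens 2: d_o2 = 6 - 12.514 = -6.514 cm.
Second lens: d_i2 = 1/(1/9 - 1/(-6.514)) = 3.779 cm.

3.78 cm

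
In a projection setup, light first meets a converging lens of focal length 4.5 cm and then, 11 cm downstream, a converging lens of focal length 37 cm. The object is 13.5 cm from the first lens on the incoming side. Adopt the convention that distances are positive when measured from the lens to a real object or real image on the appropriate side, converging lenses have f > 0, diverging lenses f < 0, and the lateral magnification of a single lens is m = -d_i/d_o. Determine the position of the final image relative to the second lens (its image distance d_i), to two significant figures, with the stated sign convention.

Applying the thin-lens equation to the first lens, 1/4.5 = 1/13.5 + 1/d_i1, which gives d_i1 = 6.750 cm.
The intermediate image is 6.750 cm to the right of lens 1, so d_o2 = L - d_i1 = 11 - 6.750 = 4.250 cm.
Applying the thin-lens equation again with f_2 = 37 cm and d_o2 = 4.250 cm gives d_i2 = -4.802 cm.

-4.8 cm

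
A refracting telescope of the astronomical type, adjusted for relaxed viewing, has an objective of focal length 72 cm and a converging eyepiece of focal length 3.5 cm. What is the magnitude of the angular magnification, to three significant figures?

20.6

|M| = f_obj/|f_eye| = 72/3.5 = 20.571.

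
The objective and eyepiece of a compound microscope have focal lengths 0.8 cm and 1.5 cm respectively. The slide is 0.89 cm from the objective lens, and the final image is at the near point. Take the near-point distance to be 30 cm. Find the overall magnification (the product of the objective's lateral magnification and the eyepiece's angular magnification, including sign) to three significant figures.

Objective: 1/d_i = 1/f_obj - 1/d_o = 1/0.8 - 1/0.89 = 0.12640 cm^-1, so d_i = 7.911 cm.
m_obj = -d_i/d_o = -7.911/0.89 = -8.889.
Eyepiece angular magnification (image at near point): M_eye = 1 + D/f_e = 1 + 30/1.5 = 21.000.
Overall M = m_obj x M_eye = (-8.889)(21.000) = -186.67.

-187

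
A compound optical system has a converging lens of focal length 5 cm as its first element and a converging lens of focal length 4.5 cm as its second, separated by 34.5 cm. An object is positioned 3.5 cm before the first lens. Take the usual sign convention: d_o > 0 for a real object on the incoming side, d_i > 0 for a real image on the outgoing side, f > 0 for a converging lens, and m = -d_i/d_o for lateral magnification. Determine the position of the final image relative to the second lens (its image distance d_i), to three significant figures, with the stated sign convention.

4.99 cm

First lens: d_i1 = 1/(1/5 - 1/3.5) = -11.667 cm.
With d_i1 < 0 the first image is virtual and lies on the object side; the object distance for lens 2 is d_o2 = 34.5 - (-11.667) = 46.167 cm.
Second lens: d_i2 = 1/(1/4.5 - 1/(46.167)) = 4.986 cm.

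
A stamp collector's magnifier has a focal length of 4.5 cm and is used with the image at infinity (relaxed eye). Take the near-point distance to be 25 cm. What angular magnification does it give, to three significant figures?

5.56

M = D/f = 25/4.5 = 5.556.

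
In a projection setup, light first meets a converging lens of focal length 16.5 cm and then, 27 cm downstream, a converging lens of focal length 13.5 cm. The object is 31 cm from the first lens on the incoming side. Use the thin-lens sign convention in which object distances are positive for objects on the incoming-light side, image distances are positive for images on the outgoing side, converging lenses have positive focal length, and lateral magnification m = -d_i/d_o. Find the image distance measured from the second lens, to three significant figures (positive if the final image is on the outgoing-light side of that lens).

Applying the thin-lens equation to the first lens, 1/16.5 = 1/31 + 1/d_i1, which gives d_i1 = 35.276 cm.
Since 35.276 cm > 27 cm, the first image lies past the second lens and serves as a virtual object: d_o2 = L - d_i1 = -8.276 cm.
Applying the thin-lens equation again with f_2 = 13.5 cm and d_o2 = -8.276 cm gives d_i2 = 5.131 cm.

5.13 cm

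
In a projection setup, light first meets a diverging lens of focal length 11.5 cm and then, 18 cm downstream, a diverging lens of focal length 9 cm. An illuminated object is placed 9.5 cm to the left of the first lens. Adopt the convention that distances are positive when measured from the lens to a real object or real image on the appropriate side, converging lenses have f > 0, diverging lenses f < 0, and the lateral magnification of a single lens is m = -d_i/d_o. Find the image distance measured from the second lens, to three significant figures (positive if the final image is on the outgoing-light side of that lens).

Lens 1: 1/d_i1 = 1/f_1 - 1/d_o1 = 1/(-11.5) - 1/9.5 = -0.19222 cm^-1, so d_i1 = -5.202 cm.
With d_i1 < 0 the first image is virtual and lies on the object side; the object distance for lens 2 is d_o2 = 18 - (-5.202) = 23.202 cm.
Lens 2: 1/d_i2 = 1/f_2 - 1/d_o2 = 1/(-9) - 1/(23.202) = -0.15421 cm^-1, so d_i2 = -6.485 cm.

-6.48 cm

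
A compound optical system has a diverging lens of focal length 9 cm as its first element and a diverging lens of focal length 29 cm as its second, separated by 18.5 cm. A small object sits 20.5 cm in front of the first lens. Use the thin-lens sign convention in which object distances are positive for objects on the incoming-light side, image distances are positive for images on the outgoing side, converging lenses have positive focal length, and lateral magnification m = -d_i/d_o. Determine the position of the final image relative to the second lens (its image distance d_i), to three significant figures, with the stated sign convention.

-13.4 cm

Applying the thin-lens equation to the first lens, 1/(-9) = 1/20.5 + 1/d_i1, which gives d_i1 = -6.254 cm.
The intermediate image is virtual, 6.254 cm to the left of lens 1, so d_o2 = L - d_i1 = 18.5 - (-6.254) = 24.754 cm.
Applying the thin-lens equation again with f_2 = -29 cm and d_o2 = 24.754 cm gives d_i2 = -13.355 cm.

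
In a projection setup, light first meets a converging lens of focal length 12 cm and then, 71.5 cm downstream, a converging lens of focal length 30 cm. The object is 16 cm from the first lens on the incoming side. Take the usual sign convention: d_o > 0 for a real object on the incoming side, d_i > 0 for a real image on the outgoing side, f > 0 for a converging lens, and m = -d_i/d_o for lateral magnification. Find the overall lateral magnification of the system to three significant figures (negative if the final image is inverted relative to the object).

Applying the thin-lens equation to the first lens, 1/12 = 1/16 + 1/d_i1, which gives d_i1 = 48.000 cm.
Its lateral magnification is m_1 = -d_i1/d_o1 = -(48.000)/16 = -3.0000.
That image sits 23.500 cm in front of the second lens, so d_o2 = 23.500 cm.
Applying the thin-lens equation again with f_2 = 30 cm and d_o2 = 23.500 cm gives d_i2 = -108.462 cm.
m_2 = -(-108.462)/(23.500) = 4.6154.
The system's lateral magnification is m_1 m_2 = (-3.0000)(4.6154) = -13.8462.

-13.8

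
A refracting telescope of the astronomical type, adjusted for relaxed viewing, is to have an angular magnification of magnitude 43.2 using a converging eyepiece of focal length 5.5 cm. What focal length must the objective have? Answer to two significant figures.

|M| = f_obj/|f_eye|, so f_obj = |M| x |f_eye| = 43.2 x 5.5 = 237.600 cm.

240 cm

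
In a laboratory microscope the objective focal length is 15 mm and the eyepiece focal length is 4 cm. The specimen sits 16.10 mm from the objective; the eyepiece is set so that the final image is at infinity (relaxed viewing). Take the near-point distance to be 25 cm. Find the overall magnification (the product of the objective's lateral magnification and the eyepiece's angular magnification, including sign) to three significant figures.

-85.2

Convert to cm: f_obj = 15 mm = 1.5 cm; d_o = 16.10 mm = 1.61 cm.
Objective: 1/d_i = 1/f_obj - 1/d_o = 1/1.5 - 1/1.61 = 0.04555 cm^-1, so d_i = 21.955 cm.
m_obj = -d_i/d_o = -21.955/1.61 = -13.636.
Eyepiece angular magnification (image at infinity): M_eye = D/f_e = 25/4 = 6.250.
Overall M = m_obj x M_eye = (-13.636)(6.250) = -85.23.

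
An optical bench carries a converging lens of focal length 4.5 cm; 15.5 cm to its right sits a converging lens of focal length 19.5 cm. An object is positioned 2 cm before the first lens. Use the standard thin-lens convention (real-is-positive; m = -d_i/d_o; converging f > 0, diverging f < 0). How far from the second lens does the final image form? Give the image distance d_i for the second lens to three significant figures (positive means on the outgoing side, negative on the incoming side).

-931 cm

Lens 1: 1/d_i1 = 1/f_1 - 1/d_o1 = 1/4.5 - 1/2 = -0.27778 cm^-1, so d_i1 = -3.600 cm.
The intermediate image is virtual, 3.600 cm to the left of lens 1, so d_o2 = L - d_i1 = 15.5 - (-3.600) = 19.100 cm.
Lens 2: 1/d_i2 = 1/f_2 - 1/d_o2 = 1/19.5 - 1/(19.100) = -0.00107 cm^-1, so d_i2 = -931.125 cm.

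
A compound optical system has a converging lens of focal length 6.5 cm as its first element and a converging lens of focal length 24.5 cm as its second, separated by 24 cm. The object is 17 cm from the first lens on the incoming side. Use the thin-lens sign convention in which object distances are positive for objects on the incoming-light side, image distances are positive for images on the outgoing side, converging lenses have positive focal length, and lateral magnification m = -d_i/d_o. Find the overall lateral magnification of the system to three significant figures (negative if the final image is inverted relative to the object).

-1.38

First lens: d_i1 = 1/(1/6.5 - 1/17) = 10.524 cm.
m_1 = -(10.524)/17 = -0.6190.
The intermediate image is 10.524 cm to the right of lens 1, so d_o2 = L - d_i1 = 24 - 10.524 = 13.476 cm.
Second lens: d_i2 = 1/(1/24.5 - 1/(13.476)) = -29.950 cm.
m_2 = -(-29.950)/(13.476) = 2.2225.
Overall magnification: m = m_1 m_2 = -1.3758.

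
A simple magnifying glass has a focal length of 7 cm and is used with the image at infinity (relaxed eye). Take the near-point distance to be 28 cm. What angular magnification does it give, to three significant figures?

M = D/f = 28/7 = 4.000.

4.00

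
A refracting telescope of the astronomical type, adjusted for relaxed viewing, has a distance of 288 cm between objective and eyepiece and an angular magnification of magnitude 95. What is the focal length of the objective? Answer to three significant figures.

285 cm

In normal adjustment the tube length equals f_obj + f_eye and |M| = f_obj/f_eye.
So f_obj = 95 f_eye and 95 f_eye + f_eye = 288 cm, giving f_eye = 288/96 = 3.000 cm and f_obj = 285.000 cm.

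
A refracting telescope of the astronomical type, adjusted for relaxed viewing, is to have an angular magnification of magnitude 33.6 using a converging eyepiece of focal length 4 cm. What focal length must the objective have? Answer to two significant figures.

130 cm

|M| = f_obj/|f_eye|, so f_obj = |M| x |f_eye| = 33.6 x 4 = 134.400 cm.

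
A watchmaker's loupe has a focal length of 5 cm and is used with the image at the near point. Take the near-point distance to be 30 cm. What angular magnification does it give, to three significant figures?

M = 1 + D/f = 1 + 30/5 = 7.000.

7.00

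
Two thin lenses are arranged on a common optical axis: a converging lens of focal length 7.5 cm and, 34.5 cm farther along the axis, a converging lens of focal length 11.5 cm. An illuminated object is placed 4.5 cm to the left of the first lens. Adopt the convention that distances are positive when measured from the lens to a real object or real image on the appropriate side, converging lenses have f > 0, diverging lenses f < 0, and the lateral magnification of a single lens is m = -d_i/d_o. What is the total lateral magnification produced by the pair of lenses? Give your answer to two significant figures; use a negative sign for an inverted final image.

-0.84

Applying the thin-lens equation to the first lens, 1/7.5 = 1/4.5 + 1/d_i1, which gives d_i1 = -11.250 cm.
Its lateral magnification is m_1 = -d_i1/d_o1 = -(-11.250)/4.5 = 2.5000.
With d_i1 < 0 the first image is virtual and lies on the object side; the object distance for lens 2 is d_o2 = 34.5 - (-11.250) = 45.750 cm.
Applying the thin-lens equation again with f_2 = 11.5 cm and d_o2 = 45.750 cm gives d_i2 = 15.361 cm.
m_2 = -(15.361)/(45.750) = -0.3358.
Total m = m_1 x m_2 = (2.5000)(-0.3358) = -0.8394.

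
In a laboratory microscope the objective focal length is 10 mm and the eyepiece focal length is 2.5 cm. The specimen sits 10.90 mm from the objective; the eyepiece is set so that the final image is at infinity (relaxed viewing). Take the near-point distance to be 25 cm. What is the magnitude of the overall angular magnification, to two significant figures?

Convert to cm: f_obj = 10 mm = 1 cm; d_o = 10.90 mm = 1.09 cm.
Objective: 1/d_i = 1/f_obj - 1/d_o = 1/1 - 1/1.09 = 0.08257 cm^-1, so d_i = 12.111 cm.
m_obj = -d_i/d_o = -12.111/1.09 = -11.111.
Eyepiece angular magnification (image at infinity): M_eye = D/f_e = 25/2.5 = 10.000.
Overall M = m_obj x M_eye = (-11.111)(10.000) = -111.11.
|M| = 111.11.

110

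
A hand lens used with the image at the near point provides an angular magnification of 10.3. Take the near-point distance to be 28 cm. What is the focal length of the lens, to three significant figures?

For the image at the near point, M = 1 + D/f.
f = D/(M - 1) = 28/(10.3 - 1) = 3.011 cm.

3.01 cm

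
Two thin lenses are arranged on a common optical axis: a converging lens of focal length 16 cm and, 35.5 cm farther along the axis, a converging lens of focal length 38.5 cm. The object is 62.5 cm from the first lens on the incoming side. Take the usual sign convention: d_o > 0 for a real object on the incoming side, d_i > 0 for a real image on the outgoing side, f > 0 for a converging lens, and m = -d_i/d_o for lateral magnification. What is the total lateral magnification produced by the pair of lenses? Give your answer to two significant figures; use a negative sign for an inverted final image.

-0.54

Applying the thin-lens equation to the first lens, 1/16 = 1/62.5 + 1/d_i1, which gives d_i1 = 21.505 cm.
Its lateral magnification is m_1 = -d_i1/d_o1 = -(21.505)/62.5 = -0.3441.
The intermediate image is 21.505 cm to the right of lens 1, so d_o2 = L - d_i1 = 35.5 - 21.505 = 13.995 cm.
Applying the thin-lens equation again with f_2 = 38.5 cm and d_o2 = 13.995 cm gives d_i2 = -21.987 cm.
m_2 = -(-21.987)/(13.995) = 1.5711.
Overall magnification: m = m_1 m_2 = -0.5406.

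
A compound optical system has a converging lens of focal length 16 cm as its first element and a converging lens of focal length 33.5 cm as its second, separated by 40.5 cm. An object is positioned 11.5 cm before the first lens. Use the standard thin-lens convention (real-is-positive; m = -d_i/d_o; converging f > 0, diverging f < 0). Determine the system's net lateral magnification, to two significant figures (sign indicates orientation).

-2.5

Applying the thin-lens equation to the first lens, 1/16 = 1/11.5 + 1/d_i1, which gives d_i1 = -40.889 cm.
Its lateral magnification is m_1 = -d_i1/d_o1 = -(-40.889)/11.5 = 3.5556.
The intermediate image is virtual, 40.889 cm to the left of lens 1, so d_o2 = L - d_i1 = 40.5 - (-40.889) = 81.389 cm.
Applying the thin-lens equation again with f_2 = 33.5 cm and d_o2 = 81.389 cm gives d_i2 = 56.934 cm.
m_2 = -(56.934)/(81.389) = -0.6995.
Total m = m_1 x m_2 = (3.5556)(-0.6995) = -2.4872.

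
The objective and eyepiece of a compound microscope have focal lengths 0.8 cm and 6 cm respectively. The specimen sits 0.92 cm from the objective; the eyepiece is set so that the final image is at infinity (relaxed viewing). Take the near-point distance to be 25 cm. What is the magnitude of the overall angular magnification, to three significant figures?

27.8

Objective: 1/d_i = 1/f_obj - 1/d_o = 1/0.8 - 1/0.92 = 0.16304 cm^-1, so d_i = 6.133 cm.
m_obj = -d_i/d_o = -6.133/0.92 = -6.667.
Eyepiece angular magnification (image at infinity): M_eye = D/f_e = 25/6 = 4.167.
Overall M = m_obj x M_eye = (-6.667)(4.167) = -27.78.
|M| = 27.78.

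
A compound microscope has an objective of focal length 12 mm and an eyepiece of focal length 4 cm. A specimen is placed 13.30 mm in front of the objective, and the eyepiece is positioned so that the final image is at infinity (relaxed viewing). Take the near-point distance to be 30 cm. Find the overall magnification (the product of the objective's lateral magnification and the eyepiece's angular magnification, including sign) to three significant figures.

-69.2

Convert to cm: f_obj = 12 mm = 1.2 cm; d_o = 13.30 mm = 1.33 cm.
Objective: 1/d_i = 1/f_obj - 1/d_o = 1/1.2 - 1/1.33 = 0.08145 cm^-1, so d_i = 12.277 cm.
m_obj = -d_i/d_o = -12.277/1.33 = -9.231.
Eyepiece angular magnification (image at infinity): M_eye = D/f_e = 30/4 = 7.500.
Overall M = m_obj x M_eye = (-9.231)(7.500) = -69.23.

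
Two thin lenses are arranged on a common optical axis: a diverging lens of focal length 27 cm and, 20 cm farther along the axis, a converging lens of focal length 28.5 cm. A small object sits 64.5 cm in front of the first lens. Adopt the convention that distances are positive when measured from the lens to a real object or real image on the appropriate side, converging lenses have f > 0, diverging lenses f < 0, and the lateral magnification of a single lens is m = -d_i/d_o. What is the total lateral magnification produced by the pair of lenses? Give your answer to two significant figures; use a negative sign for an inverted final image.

-0.80

Lens 1: 1/d_i1 = 1/f_1 - 1/d_o1 = 1/(-27) - 1/64.5 = -0.05254 cm^-1, so d_i1 = -19.033 cm.
m_1 = -(-19.033)/64.5 = 0.2951.
With d_i1 < 0 the first image is virtual and lies on the object side; the object distance for lens 2 is d_o2 = 20 - (-19.033) = 39.033 cm.
Lens 2: 1/d_i2 = 1/f_2 - 1/d_o2 = 1/28.5 - 1/(39.033) = 0.00947 cm^-1, so d_i2 = 105.616 cm.
m_2 = -(105.616)/(39.033) = -2.7058.
Overall magnification: m = m_1 m_2 = -0.7984.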